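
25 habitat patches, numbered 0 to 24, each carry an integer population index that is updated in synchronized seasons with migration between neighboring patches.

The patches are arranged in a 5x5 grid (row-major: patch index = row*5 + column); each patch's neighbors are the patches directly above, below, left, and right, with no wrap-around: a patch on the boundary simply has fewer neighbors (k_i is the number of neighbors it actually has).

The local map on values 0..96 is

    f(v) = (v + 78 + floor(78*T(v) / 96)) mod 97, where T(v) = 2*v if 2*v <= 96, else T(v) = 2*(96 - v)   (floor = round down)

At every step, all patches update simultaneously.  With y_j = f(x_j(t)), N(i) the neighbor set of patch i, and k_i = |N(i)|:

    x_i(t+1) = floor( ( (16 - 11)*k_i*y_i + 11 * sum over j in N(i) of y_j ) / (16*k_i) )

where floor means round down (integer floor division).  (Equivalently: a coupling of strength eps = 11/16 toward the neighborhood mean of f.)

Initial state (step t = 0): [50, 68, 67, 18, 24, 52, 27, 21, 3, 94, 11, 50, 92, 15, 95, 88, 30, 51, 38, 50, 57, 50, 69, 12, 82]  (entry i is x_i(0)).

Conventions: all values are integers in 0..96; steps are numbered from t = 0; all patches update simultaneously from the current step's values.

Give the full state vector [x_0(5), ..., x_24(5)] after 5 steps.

Simulating step by step:
t=0: [50, 68, 67, 18, 24, 52, 27, 21, 3, 94, 11, 50, 92, 15, 95, 88, 30, 51, 38, 50, 57, 50, 69, 12, 82]
t=1: [37, 64, 65, 60, 50, 17, 40, 64, 54, 71, 25, 36, 37, 61, 48, 42, 36, 55, 33, 57, 32, 38, 35, 62, 33]
t=2: [32, 59, 30, 25, 34, 55, 44, 45, 18, 34, 58, 72, 38, 27, 25, 71, 66, 51, 22, 34, 79, 73, 42, 47, 22]
t=3: [23, 51, 30, 50, 61, 39, 47, 45, 37, 54, 44, 75, 51, 48, 58, 71, 78, 54, 35, 49, 90, 91, 52, 40, 38]
t=4: [44, 27, 22, 34, 5, 58, 33, 26, 28, 20, 90, 62, 21, 30, 6, 89, 73, 31, 41, 38, 84, 65, 41, 63, 57]
t=5: [48, 62, 50, 63, 63, 56, 38, 48, 53, 64, 44, 47, 40, 65, 68, 83, 69, 71, 62, 67, 87, 90, 63, 41, 28]

Answer: [48, 62, 50, 63, 63, 56, 38, 48, 53, 64, 44, 47, 40, 65, 68, 83, 69, 71, 62, 67, 87, 90, 63, 41, 28]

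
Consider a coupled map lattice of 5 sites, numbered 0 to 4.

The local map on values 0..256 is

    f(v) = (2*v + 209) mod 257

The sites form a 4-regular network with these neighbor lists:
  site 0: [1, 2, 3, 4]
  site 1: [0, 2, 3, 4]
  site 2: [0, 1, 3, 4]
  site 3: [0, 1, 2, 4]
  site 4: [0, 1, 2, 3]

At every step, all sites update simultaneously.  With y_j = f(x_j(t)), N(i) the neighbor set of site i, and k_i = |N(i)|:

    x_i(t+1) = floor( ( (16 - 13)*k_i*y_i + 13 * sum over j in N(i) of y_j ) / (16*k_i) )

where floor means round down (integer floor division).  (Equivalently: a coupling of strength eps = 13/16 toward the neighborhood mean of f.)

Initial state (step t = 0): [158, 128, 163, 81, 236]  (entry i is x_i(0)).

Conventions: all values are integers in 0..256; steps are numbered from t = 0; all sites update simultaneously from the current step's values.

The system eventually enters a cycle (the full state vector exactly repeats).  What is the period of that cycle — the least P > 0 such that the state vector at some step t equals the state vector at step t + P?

Answer: 16
Key observation: The state at step 2, [159, 159, 159, 159, 159], reappears at step 18 — and no state repeats earlier — so the cycle the system enters has period 16.

Derivation:
t=0: [158, 128, 163, 81, 236]
t=1: [105, 102, 105, 104, 103]
t=2: [159, 159, 159, 159, 159]
t=3: [13, 13, 13, 13, 13]
t=4: [235, 235, 235, 235, 235]
t=5: [165, 165, 165, 165, 165]
t=6: [25, 25, 25, 25, 25]
t=7: [2, 2, 2, 2, 2]
t=8: [213, 213, 213, 213, 213]
t=9: [121, 121, 121, 121, 121]
t=10: [194, 194, 194, 194, 194]
t=11: [83, 83, 83, 83, 83]
t=12: [118, 118, 118, 118, 118]
t=13: [188, 188, 188, 188, 188]
t=14: [71, 71, 71, 71, 71]
t=15: [94, 94, 94, 94, 94]
t=16: [140, 140, 140, 140, 140]
t=17: [232, 232, 232, 232, 232]
t=18: [159, 159, 159, 159, 159]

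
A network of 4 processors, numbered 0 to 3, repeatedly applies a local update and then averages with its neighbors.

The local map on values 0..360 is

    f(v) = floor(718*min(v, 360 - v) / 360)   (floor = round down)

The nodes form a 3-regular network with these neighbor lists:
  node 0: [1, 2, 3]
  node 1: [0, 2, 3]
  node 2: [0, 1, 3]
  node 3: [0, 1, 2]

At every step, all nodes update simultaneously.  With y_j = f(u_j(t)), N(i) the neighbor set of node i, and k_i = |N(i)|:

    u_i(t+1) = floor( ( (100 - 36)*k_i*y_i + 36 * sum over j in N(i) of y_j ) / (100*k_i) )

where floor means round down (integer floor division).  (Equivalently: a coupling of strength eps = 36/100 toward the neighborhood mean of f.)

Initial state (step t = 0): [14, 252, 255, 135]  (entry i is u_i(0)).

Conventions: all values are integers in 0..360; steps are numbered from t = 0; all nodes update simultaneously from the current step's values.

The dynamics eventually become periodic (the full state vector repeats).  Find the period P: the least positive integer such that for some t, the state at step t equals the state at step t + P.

Simulating step by step:
t=0: [14, 252, 255, 135]
t=1: [100, 198, 195, 226]
t=2: [237, 302, 305, 273]
t=3: [204, 136, 133, 167]
t=4: [303, 282, 279, 314]
t=5: [121, 143, 146, 109]
t=6: [249, 272, 275, 236]
t=7: [212, 188, 185, 225]
t=8: [304, 329, 332, 290]
t=9: [101, 75, 72, 116]
t=10: [191, 164, 161, 207]
t=11: [330, 324, 321, 313]
t=12: [66, 72, 76, 84]
t=13: [139, 145, 149, 157]
t=14: [285, 291, 295, 303]
t=15: [140, 134, 130, 122]
t=16: [270, 264, 260, 252]
t=17: [187, 193, 197, 205]
t=18: [336, 330, 326, 318]
t=19: [55, 61, 65, 73]
t=20: [117, 123, 127, 135]
t=21: [241, 247, 251, 259]
t=22: [228, 222, 218, 210]
t=23: [271, 277, 281, 289]
t=24: [168, 162, 158, 150]
t=25: [326, 320, 316, 308]
t=26: [75, 81, 85, 93]
t=27: [157, 163, 167, 175]
t=28: [321, 327, 331, 339]
t=29: [68, 62, 58, 50]
t=30: [126, 120, 116, 108]
t=31: [242, 236, 232, 224]
t=32: [243, 249, 253, 261]
t=33: [224, 218, 214, 206]
t=34: [279, 285, 289, 297]
t=35: [152, 146, 142, 134]
t=36: [294, 288, 284, 276]
t=37: [139, 145, 149, 157]

Answer: 24
Key observation: The state at step 13, [139, 145, 149, 157], reappears at step 37 — and no state repeats earlier — so the cycle the system enters has period 24.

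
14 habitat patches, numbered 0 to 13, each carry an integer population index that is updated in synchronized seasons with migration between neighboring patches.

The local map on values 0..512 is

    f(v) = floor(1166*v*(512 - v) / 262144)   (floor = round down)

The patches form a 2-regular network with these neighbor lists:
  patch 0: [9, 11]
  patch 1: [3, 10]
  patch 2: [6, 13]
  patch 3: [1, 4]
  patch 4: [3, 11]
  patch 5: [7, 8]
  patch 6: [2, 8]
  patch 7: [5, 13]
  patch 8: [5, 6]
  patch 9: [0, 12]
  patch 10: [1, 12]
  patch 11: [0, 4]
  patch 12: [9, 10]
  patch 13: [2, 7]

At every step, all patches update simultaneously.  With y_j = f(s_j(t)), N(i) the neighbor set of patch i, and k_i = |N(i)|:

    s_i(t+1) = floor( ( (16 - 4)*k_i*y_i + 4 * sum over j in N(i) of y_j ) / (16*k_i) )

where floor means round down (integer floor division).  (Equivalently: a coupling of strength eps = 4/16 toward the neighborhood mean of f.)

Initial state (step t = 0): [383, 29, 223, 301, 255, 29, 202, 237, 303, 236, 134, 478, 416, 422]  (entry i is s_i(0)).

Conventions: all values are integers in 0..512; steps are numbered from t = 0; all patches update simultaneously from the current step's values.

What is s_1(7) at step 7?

Simulating step by step:
t=0: [383, 29, 223, 301, 255, 29, 202, 237, 303, 236, 134, 478, 416, 422]
t=1: [209, 109, 270, 255, 262, 117, 279, 245, 253, 266, 198, 117, 197, 197]
t=2: [272, 217, 288, 279, 280, 226, 289, 277, 280, 287, 265, 225, 277, 279]
t=3: [289, 285, 286, 288, 288, 287, 286, 288, 287, 287, 289, 287, 289, 288]
t=4: [286, 286, 286, 286, 286, 286, 287, 286, 287, 286, 286, 286, 286, 286]
t=5: [287, 287, 287, 287, 287, 287, 287, 287, 287, 287, 287, 287, 287, 287]
t=6: [287, 287, 287, 287, 287, 287, 287, 287, 287, 287, 287, 287, 287, 287]
t=7: [287, 287, 287, 287, 287, 287, 287, 287, 287, 287, 287, 287, 287, 287]

Answer: s_1(7) = 287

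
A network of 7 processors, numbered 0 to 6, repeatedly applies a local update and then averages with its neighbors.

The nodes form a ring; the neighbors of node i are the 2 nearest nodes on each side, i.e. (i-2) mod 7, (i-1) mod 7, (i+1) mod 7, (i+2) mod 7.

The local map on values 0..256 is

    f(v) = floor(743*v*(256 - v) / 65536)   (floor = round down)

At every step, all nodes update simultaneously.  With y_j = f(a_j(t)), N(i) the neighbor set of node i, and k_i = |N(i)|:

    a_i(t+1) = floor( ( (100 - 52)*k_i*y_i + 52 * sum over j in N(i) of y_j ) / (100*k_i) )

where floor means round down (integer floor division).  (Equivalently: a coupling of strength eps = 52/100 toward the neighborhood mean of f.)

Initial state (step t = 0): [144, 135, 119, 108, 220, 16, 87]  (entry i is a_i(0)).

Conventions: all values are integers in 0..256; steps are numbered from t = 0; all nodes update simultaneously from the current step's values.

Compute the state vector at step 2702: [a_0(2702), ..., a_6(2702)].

Answer: [171, 171, 171, 171, 171, 171, 171]
Key observation: The state at step 6, [171, 171, 171, 171, 171, 171, 171], reappears at step 8: the system is in a cycle of period 2 from step 6 on.  Therefore the state at step 2702 equals the state at step 6 + ((2702 - 6) mod 2) = 6, which is [171, 171, 171, 171, 171, 171, 171].

Derivation:
t=0: [144, 135, 119, 108, 220, 16, 87]
t=1: [162, 181, 171, 152, 117, 100, 144]
t=2: [170, 164, 168, 173, 179, 177, 176]
t=3: [164, 166, 165, 162, 158, 159, 160]
t=4: [171, 170, 170, 172, 173, 173, 173]
t=5: [163, 164, 164, 163, 162, 162, 162]
t=6: [171, 171, 171, 171, 171, 171, 171]
t=7: [164, 164, 164, 164, 164, 164, 164]
t=8: [171, 171, 171, 171, 171, 171, 171]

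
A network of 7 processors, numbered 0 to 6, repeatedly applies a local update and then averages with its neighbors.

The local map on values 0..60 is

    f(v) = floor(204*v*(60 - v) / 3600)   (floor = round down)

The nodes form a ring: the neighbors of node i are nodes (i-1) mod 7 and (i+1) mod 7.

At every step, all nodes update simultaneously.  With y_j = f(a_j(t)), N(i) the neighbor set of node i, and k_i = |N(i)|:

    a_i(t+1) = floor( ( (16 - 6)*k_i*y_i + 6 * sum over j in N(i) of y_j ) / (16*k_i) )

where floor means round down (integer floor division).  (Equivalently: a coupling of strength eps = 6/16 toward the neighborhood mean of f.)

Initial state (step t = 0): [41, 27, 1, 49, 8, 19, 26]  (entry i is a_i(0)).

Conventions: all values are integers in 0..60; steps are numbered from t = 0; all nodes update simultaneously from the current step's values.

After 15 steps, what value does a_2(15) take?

Answer: a_2(15) = 39

Derivation:
t=0: [41, 27, 1, 49, 8, 19, 26]
t=1: [46, 40, 16, 23, 28, 41, 47]
t=2: [37, 42, 41, 46, 48, 43, 36]
t=3: [46, 43, 42, 36, 34, 40, 46]
t=4: [36, 40, 42, 47, 48, 44, 37]
t=5: [47, 45, 41, 35, 33, 39, 46]
t=6: [35, 38, 43, 48, 49, 44, 37]
t=7: [48, 46, 40, 33, 32, 39, 46]
t=8: [33, 36, 44, 49, 49, 44, 37]
t=9: [49, 46, 39, 31, 31, 39, 46]
t=10: [32, 36, 44, 49, 49, 44, 36]
t=11: [49, 46, 39, 31, 31, 39, 46]
t=12: [32, 36, 44, 49, 49, 44, 36]
t=13: [49, 46, 39, 31, 31, 39, 46]
t=14: [32, 36, 44, 49, 49, 44, 36]
t=15: [49, 46, 39, 31, 31, 39, 46]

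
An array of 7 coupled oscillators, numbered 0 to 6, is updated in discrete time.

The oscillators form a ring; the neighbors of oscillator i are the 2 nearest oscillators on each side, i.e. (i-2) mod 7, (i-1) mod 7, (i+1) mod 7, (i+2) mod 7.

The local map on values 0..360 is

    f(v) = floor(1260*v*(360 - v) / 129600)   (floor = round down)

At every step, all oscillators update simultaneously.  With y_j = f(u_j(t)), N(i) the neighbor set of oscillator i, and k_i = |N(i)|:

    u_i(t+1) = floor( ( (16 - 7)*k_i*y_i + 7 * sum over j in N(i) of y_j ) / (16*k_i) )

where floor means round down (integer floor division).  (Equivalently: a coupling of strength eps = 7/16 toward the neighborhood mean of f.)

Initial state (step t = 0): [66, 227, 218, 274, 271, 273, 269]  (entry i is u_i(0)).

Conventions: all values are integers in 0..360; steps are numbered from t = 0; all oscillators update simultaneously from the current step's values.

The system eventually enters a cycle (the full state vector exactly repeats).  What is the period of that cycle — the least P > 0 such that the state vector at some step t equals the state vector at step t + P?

Answer: 4
Key observation: The state at step 28, [314, 314, 314, 314, 314, 314, 314], reappears at step 32 — and no state repeats earlier — so the cycle the system enters has period 4.

Derivation:
t=0: [66, 227, 218, 274, 271, 273, 269]
t=1: [221, 269, 272, 244, 240, 226, 236]
t=2: [282, 252, 249, 268, 276, 289, 281]
t=3: [223, 250, 253, 239, 227, 209, 219]
t=4: [291, 274, 272, 281, 290, 300, 295]
t=5: [199, 219, 221, 212, 199, 185, 191]
t=6: [308, 302, 301, 305, 309, 312, 311]
t=7: [156, 165, 166, 161, 154, 149, 151]
t=8: [309, 311, 311, 310, 308, 306, 307]
t=9: [153, 149, 149, 151, 154, 157, 156]
t=10: [307, 305, 305, 306, 307, 308, 308]
t=11: [158, 161, 161, 159, 158, 156, 156]
t=12: [310, 310, 310, 310, 309, 309, 309]
t=13: [150, 150, 150, 150, 152, 152, 152]
t=14: [306, 306, 306, 306, 306, 306, 306]
t=15: [160, 160, 160, 160, 160, 160, 160]
t=16: [311, 311, 311, 311, 311, 311, 311]
t=17: [148, 148, 148, 148, 148, 148, 148]
t=18: [305, 305, 305, 305, 305, 305, 305]
t=19: [163, 163, 163, 163, 163, 163, 163]
t=20: [312, 312, 312, 312, 312, 312, 312]
t=21: [145, 145, 145, 145, 145, 145, 145]
t=22: [303, 303, 303, 303, 303, 303, 303]
t=23: [167, 167, 167, 167, 167, 167, 167]
t=24: [313, 313, 313, 313, 313, 313, 313]
t=25: [143, 143, 143, 143, 143, 143, 143]
t=26: [301, 301, 301, 301, 301, 301, 301]
t=27: [172, 172, 172, 172, 172, 172, 172]
t=28: [314, 314, 314, 314, 314, 314, 314]
t=29: [140, 140, 140, 140, 140, 140, 140]
t=30: [299, 299, 299, 299, 299, 299, 299]
t=31: [177, 177, 177, 177, 177, 177, 177]
t=32: [314, 314, 314, 314, 314, 314, 314]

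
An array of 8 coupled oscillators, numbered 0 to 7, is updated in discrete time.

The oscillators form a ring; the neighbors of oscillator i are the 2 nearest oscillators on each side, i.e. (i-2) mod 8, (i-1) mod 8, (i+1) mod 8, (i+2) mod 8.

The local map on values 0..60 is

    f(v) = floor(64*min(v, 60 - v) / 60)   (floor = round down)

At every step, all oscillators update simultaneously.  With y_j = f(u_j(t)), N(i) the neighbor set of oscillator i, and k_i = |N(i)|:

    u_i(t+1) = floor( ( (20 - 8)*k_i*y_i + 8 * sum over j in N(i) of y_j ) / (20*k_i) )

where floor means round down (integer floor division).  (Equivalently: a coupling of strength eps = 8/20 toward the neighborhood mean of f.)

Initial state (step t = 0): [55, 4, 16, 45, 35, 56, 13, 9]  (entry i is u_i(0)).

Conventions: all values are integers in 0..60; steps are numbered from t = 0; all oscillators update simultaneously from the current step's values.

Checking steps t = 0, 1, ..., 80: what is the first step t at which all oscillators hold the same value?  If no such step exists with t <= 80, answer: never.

Simulating step by step:
t=0: [55, 4, 16, 45, 35, 56, 13, 9]  (not all equal)
t=1: [7, 7, 15, 14, 20, 8, 12, 8]  (not all equal)
t=2: [8, 8, 14, 13, 17, 10, 11, 8]  (not all equal)
t=3: [8, 9, 13, 12, 15, 11, 11, 8]  (not all equal)
t=4: [8, 9, 12, 12, 14, 11, 10, 8]  (not all equal)
t=5: [8, 9, 11, 11, 12, 11, 10, 8]  (not all equal)
t=6: [8, 9, 10, 10, 11, 10, 9, 8]  (not all equal)
t=7: [8, 9, 9, 10, 10, 9, 9, 8]  (not all equal)
t=8: [8, 8, 9, 9, 9, 9, 8, 8]  (not all equal)
t=9: [8, 8, 8, 8, 8, 8, 8, 8]  (all equal)

Answer: 9
Key observation: Synchronization is absorbing here: once all oscillators are equal they stay equal, and step 9 is the first all-equal step.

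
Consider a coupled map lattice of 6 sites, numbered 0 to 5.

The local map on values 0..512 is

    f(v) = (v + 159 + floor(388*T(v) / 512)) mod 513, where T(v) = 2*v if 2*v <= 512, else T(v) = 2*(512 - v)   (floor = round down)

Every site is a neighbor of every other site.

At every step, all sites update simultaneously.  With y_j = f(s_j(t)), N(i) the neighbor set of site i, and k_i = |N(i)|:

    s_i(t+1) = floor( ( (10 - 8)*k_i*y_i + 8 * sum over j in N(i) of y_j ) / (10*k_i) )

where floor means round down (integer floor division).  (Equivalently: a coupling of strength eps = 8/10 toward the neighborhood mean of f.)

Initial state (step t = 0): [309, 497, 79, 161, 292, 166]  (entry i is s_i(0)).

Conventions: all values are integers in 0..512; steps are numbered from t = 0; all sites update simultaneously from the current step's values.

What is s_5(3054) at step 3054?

Simulating step by step:
t=0: [309, 497, 79, 161, 292, 166]
t=1: [197, 193, 201, 189, 197, 189]
t=2: [134, 134, 135, 133, 134, 133]
t=3: [495, 495, 495, 495, 495, 495]
t=4: [166, 166, 166, 166, 166, 166]
t=5: [63, 63, 63, 63, 63, 63]
t=6: [317, 317, 317, 317, 317, 317]
t=7: [258, 258, 258, 258, 258, 258]
t=8: [288, 288, 288, 288, 288, 288]
t=9: [273, 273, 273, 273, 273, 273]
t=10: [281, 281, 281, 281, 281, 281]
t=11: [277, 277, 277, 277, 277, 277]
t=12: [279, 279, 279, 279, 279, 279]
t=13: [278, 278, 278, 278, 278, 278]
t=14: [278, 278, 278, 278, 278, 278]

Answer: s_5(3054) = 278
Key observation: The state at step 13, [278, 278, 278, 278, 278, 278], reappears at step 14: the system is in a cycle of period 1 from step 13 on.  Therefore the state at step 3054 equals the state at step 13 + ((3054 - 13) mod 1) = 13, which is [278, 278, 278, 278, 278, 278].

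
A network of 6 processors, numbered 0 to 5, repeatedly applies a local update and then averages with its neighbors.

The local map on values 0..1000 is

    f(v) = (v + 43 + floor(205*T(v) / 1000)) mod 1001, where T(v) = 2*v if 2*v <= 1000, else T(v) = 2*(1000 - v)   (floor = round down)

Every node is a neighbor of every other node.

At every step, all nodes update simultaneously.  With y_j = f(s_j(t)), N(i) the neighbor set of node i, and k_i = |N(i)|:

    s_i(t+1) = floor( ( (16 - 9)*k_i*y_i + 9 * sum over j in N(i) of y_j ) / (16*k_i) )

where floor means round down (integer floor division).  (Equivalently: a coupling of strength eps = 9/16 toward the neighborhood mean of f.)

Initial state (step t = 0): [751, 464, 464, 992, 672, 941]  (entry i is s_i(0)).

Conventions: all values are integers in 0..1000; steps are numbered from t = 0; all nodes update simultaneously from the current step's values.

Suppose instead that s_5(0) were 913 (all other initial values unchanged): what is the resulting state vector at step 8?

Answer: [368, 368, 368, 368, 368, 368]
Key observation: This trace re-runs the system from the modified initial state.

Derivation:
t=0: [751, 464, 464, 992, 672, 913]
t=1: [759, 695, 695, 480, 744, 790]
t=2: [872, 860, 860, 813, 869, 878]
t=3: [961, 959, 959, 950, 961, 963]
t=4: [17, 17, 17, 15, 17, 17]
t=5: [65, 65, 65, 65, 65, 65]
t=6: [134, 134, 134, 134, 134, 134]
t=7: [231, 231, 231, 231, 231, 231]
t=8: [368, 368, 368, 368, 368, 368]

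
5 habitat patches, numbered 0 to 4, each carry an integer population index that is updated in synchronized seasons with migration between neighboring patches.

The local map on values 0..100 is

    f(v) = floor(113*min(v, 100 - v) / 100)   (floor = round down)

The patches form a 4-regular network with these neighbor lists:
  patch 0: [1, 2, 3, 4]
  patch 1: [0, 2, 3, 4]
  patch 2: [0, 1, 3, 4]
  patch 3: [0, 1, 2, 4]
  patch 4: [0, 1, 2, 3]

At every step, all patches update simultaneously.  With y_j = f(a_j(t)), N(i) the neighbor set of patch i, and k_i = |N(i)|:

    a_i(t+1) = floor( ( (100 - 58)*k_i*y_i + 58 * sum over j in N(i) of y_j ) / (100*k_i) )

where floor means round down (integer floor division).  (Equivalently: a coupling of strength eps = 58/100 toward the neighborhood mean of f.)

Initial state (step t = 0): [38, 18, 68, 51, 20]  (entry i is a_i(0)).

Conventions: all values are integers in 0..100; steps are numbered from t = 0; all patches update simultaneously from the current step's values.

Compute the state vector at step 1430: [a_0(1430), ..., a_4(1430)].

Answer: [55, 55, 55, 55, 55]
Key observation: The state at step 6, [55, 55, 55, 55, 55], reappears at step 10: the system is in a cycle of period 4 from step 6 on.  Therefore the state at step 1430 equals the state at step 6 + ((1430 - 6) mod 4) = 6, which is [55, 55, 55, 55, 55].

Derivation:
t=0: [38, 18, 68, 51, 20]
t=1: [36, 30, 35, 40, 31]
t=2: [38, 36, 38, 40, 37]
t=3: [42, 41, 42, 42, 41]
t=4: [46, 46, 46, 46, 46]
t=5: [51, 51, 51, 51, 51]
t=6: [55, 55, 55, 55, 55]
t=7: [50, 50, 50, 50, 50]
t=8: [56, 56, 56, 56, 56]
t=9: [49, 49, 49, 49, 49]
t=10: [55, 55, 55, 55, 55]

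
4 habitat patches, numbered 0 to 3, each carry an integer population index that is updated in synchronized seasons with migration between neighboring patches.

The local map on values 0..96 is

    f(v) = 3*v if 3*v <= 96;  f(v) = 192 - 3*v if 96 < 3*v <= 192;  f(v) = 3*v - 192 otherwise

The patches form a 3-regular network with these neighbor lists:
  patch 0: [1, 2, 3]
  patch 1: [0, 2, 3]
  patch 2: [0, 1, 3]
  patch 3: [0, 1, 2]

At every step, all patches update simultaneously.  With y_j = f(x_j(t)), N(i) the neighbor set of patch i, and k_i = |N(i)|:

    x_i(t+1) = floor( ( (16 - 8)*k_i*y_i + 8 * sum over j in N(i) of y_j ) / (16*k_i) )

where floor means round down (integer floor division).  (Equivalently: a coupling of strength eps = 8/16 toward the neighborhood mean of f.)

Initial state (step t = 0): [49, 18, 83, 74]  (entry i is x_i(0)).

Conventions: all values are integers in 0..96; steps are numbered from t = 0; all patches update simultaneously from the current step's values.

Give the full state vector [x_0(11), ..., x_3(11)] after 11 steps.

Simulating step by step:
t=0: [49, 18, 83, 74]
t=1: [46, 49, 50, 41]
t=2: [53, 50, 49, 58]
t=3: [34, 37, 38, 29]
t=4: [86, 83, 82, 85]
t=5: [62, 59, 58, 61]
t=6: [10, 13, 14, 11]
t=7: [34, 37, 38, 35]
t=8: [86, 83, 82, 85]
t=9: [62, 59, 58, 61]
t=10: [10, 13, 14, 11]
t=11: [34, 37, 38, 35]

Answer: [34, 37, 38, 35]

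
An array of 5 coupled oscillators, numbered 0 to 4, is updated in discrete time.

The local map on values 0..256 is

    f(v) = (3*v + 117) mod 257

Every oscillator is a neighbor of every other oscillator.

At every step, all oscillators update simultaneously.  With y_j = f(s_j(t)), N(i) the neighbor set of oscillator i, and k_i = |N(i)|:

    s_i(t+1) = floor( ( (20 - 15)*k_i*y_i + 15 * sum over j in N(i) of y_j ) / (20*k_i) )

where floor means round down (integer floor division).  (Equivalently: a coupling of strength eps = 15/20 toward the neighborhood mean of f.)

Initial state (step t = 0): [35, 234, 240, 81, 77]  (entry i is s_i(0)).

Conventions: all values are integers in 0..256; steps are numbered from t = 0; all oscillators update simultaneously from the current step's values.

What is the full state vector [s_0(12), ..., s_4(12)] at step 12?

Simulating step by step:
t=0: [35, 234, 240, 81, 77]
t=1: [113, 102, 103, 105, 105]
t=2: [178, 176, 176, 176, 176]
t=3: [132, 132, 132, 132, 132]
t=4: [256, 256, 256, 256, 256]
t=5: [114, 114, 114, 114, 114]
t=6: [202, 202, 202, 202, 202]
t=7: [209, 209, 209, 209, 209]
t=8: [230, 230, 230, 230, 230]
t=9: [36, 36, 36, 36, 36]
t=10: [225, 225, 225, 225, 225]
t=11: [21, 21, 21, 21, 21]
t=12: [180, 180, 180, 180, 180]

Answer: [180, 180, 180, 180, 180]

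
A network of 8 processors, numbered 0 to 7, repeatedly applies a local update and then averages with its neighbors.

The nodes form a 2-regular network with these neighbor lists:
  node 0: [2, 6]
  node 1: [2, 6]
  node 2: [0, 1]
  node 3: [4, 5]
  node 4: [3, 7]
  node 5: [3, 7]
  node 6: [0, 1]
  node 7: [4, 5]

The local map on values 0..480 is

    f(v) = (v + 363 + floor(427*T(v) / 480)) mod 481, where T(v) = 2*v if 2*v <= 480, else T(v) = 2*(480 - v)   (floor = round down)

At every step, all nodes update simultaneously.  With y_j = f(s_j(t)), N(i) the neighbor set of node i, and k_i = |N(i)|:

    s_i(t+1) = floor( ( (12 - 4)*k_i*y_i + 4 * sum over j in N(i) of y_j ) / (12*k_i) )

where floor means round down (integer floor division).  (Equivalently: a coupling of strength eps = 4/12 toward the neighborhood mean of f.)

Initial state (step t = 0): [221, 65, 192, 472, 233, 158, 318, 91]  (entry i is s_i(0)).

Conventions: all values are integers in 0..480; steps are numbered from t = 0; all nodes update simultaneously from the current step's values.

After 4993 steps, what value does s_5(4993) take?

Simulating step by step:
t=0: [221, 65, 192, 472, 233, 158, 318, 91]
t=1: [80, 111, 289, 306, 115, 297, 17, 150]
t=2: [142, 199, 68, 48, 186, 67, 322, 236]
t=3: [196, 302, 165, 87, 277, 57, 121, 115]
t=4: [377, 105, 300, 95, 80, 80, 219, 147]
t=5: [299, 120, 116, 132, 142, 142, 108, 228]
t=6: [79, 207, 175, 257, 231, 231, 160, 114]
t=7: [183, 420, 338, 50, 70, 70, 310, 146]
t=8: [340, 352, 447, 38, 101, 101, 141, 216]
t=9: [424, 417, 413, 366, 186, 186, 337, 54]
t=10: [417, 421, 412, 432, 345, 345, 451, 154]
t=11: [407, 404, 412, 421, 429, 429, 392, 361]
t=12: [419, 421, 415, 405, 410, 410, 426, 436]
t=13: [408, 407, 410, 418, 413, 413, 405, 402]
t=14: [418, 418, 416, 411, 414, 414, 419, 419]
t=15: [410, 410, 410, 414, 412, 412, 409, 410]
t=16: [416, 416, 416, 413, 414, 414, 416, 415]
t=17: [411, 411, 411, 413, 413, 413, 411, 412]
t=18: [415, 415, 415, 414, 414, 414, 415, 414]
t=19: [412, 412, 412, 413, 413, 413, 412, 413]
t=20: [414, 414, 414, 414, 414, 414, 414, 414]
t=21: [413, 413, 413, 413, 413, 413, 413, 413]
t=22: [414, 414, 414, 414, 414, 414, 414, 414]

Answer: s_5(4993) = 413
Key observation: The state at step 20, [414, 414, 414, 414, 414, 414, 414, 414], reappears at step 22: the system is in a cycle of period 2 from step 20 on.  Therefore the state at step 4993 equals the state at step 20 + ((4993 - 20) mod 2) = 21, which is [413, 413, 413, 413, 413, 413, 413, 413].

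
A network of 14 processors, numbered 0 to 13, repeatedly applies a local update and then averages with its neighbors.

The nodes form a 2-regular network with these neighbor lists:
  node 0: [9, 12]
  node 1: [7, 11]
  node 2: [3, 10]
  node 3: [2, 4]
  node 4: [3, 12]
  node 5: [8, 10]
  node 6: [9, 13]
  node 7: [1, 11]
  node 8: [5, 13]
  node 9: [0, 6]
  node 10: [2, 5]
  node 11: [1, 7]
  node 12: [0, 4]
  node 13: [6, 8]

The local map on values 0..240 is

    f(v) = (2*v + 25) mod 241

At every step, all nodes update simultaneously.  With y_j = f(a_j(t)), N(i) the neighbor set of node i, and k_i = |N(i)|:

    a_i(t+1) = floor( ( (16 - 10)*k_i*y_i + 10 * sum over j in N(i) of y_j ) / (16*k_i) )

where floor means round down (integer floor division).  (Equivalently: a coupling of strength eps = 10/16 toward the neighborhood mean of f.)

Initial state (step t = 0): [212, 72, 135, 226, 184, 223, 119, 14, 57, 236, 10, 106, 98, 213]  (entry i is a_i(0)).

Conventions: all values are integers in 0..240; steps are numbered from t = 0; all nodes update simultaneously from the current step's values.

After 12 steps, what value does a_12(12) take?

Simulating step by step:
t=0: [212, 72, 135, 226, 184, 223, 119, 14, 57, 236, 10, 106, 98, 213]
t=1: [151, 154, 108, 152, 199, 143, 78, 146, 189, 77, 105, 158, 195, 129]
t=2: [142, 89, 100, 89, 150, 150, 136, 88, 95, 150, 110, 90, 149, 122]
t=3: [77, 203, 149, 172, 120, 99, 56, 202, 115, 70, 98, 203, 78, 95]
t=4: [175, 189, 139, 81, 105, 157, 170, 189, 142, 160, 178, 189, 131, 127]
t=5: [97, 162, 125, 162, 160, 101, 90, 162, 68, 119, 102, 162, 132, 74]
t=6: [104, 108, 118, 83, 87, 207, 137, 108, 185, 140, 167, 108, 118, 179]
t=7: [113, 0, 104, 140, 140, 159, 86, 0, 164, 114, 112, 0, 142, 119]
t=8: [28, 25, 109, 116, 65, 75, 84, 25, 80, 69, 107, 25, 48, 104]
t=9: [119, 75, 80, 55, 100, 198, 196, 75, 196, 146, 144, 75, 119, 205]
t=10: [38, 175, 134, 178, 133, 145, 150, 175, 182, 90, 141, 175, 85, 182]
t=11: [162, 134, 83, 84, 123, 94, 141, 134, 124, 134, 64, 134, 120, 128]
t=12: [64, 52, 179, 141, 79, 137, 53, 52, 91, 73, 183, 52, 52, 45]

Answer: a_12(12) = 52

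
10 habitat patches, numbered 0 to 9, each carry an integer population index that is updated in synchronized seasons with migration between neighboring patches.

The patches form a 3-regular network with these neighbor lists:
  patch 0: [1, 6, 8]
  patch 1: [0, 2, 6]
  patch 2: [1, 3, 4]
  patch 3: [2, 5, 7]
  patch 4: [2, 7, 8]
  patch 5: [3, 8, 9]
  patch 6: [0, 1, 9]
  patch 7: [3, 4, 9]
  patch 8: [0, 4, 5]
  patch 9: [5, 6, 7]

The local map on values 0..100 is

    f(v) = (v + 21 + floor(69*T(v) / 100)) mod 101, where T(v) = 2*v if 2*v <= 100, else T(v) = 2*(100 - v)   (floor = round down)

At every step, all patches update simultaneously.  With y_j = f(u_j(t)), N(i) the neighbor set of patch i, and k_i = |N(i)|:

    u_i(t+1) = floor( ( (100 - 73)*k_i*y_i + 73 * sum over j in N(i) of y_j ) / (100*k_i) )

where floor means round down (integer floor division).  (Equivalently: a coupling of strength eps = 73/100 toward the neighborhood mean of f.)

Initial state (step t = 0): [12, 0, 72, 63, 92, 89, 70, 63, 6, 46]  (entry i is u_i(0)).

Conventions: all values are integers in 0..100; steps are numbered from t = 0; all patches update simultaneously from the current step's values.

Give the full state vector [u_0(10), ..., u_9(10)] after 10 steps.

Answer: [82, 82, 83, 84, 83, 83, 82, 84, 83, 83]

Derivation:
t=0: [12, 0, 72, 63, 92, 89, 70, 63, 6, 46]
t=1: [34, 32, 27, 30, 30, 30, 32, 30, 32, 29]
t=2: [70, 70, 91, 90, 91, 92, 71, 91, 70, 92]
t=3: [31, 29, 24, 23, 24, 24, 29, 23, 27, 24]
t=4: [89, 88, 80, 76, 78, 78, 88, 76, 83, 80]
t=5: [24, 24, 27, 28, 27, 27, 24, 28, 26, 27]
t=6: [78, 79, 83, 86, 84, 84, 79, 86, 82, 83]
t=7: [27, 27, 26, 25, 25, 25, 27, 25, 26, 26]
t=8: [84, 84, 81, 80, 80, 80, 84, 80, 81, 81]
t=9: [26, 26, 26, 27, 27, 27, 26, 27, 26, 26]
t=10: [82, 82, 83, 84, 83, 83, 82, 84, 83, 83]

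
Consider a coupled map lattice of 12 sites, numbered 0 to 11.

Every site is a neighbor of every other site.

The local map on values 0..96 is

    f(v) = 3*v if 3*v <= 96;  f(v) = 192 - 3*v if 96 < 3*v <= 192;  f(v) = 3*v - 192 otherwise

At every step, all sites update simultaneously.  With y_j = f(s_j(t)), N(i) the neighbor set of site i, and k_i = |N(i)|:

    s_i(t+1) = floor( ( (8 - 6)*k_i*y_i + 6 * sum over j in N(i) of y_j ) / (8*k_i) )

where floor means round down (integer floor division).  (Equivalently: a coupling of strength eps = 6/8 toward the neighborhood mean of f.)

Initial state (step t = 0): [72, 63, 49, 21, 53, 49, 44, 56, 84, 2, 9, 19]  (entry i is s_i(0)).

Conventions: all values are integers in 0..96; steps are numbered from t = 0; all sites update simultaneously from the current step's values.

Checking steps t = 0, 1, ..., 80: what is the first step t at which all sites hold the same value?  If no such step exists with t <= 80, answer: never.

Simulating step by step:
t=0: [72, 63, 49, 21, 53, 49, 44, 56, 84, 2, 9, 19]  (not all equal)
t=1: [34, 31, 38, 41, 36, 38, 41, 34, 41, 31, 35, 40]  (not all equal)
t=2: [82, 83, 80, 78, 81, 80, 78, 82, 78, 83, 82, 79]  (not all equal)
t=3: [50, 50, 49, 48, 49, 49, 48, 50, 48, 50, 50, 48]  (not all equal)
t=4: [44, 44, 44, 45, 44, 44, 45, 44, 45, 44, 44, 45]  (not all equal)
t=5: [59, 59, 59, 58, 59, 59, 58, 59, 58, 59, 59, 58]  (not all equal)
t=6: [15, 15, 15, 16, 15, 15, 16, 15, 16, 15, 15, 16]  (not all equal)
t=7: [45, 45, 45, 46, 45, 45, 46, 45, 46, 45, 45, 46]  (not all equal)
t=8: [56, 56, 56, 55, 56, 56, 55, 56, 55, 56, 56, 55]  (not all equal)
t=9: [24, 24, 24, 25, 24, 24, 25, 24, 25, 24, 24, 25]  (not all equal)
t=10: [72, 72, 72, 73, 72, 72, 73, 72, 73, 72, 72, 73]  (not all equal)
t=11: [24, 24, 24, 25, 24, 24, 25, 24, 25, 24, 24, 25]  (not all equal)

Answer: never
Key observation: The state at step 9 reappears at step 11 — the system is in a cycle of period 2 from step 9 on.  No step 0..11 is synchronized, and the cycle repeats forever, so no step up to 80 (or ever) has all sites equal.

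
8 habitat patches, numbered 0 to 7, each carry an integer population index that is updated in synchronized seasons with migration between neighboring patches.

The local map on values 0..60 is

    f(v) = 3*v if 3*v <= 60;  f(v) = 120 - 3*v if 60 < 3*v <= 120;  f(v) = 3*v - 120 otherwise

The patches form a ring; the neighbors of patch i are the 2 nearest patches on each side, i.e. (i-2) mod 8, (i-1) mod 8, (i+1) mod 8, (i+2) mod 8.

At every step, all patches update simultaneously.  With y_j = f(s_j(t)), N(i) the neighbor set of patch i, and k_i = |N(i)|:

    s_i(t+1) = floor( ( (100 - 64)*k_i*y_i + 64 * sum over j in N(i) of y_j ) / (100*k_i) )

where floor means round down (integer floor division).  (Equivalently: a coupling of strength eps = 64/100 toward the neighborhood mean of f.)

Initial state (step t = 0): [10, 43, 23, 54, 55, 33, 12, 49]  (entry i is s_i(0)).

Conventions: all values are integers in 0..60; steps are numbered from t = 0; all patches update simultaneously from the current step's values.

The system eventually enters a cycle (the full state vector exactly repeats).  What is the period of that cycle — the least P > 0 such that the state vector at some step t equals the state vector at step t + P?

Answer: 2
Key observation: The state at step 66, [16, 22, 37, 43, 43, 37, 22, 16], reappears at step 68 — and no state repeats earlier — so the cycle the system enters has period 2.

Derivation:
t=0: [10, 43, 23, 54, 55, 33, 12, 49]
t=1: [30, 27, 38, 35, 40, 31, 32, 25]
t=2: [29, 29, 15, 16, 11, 23, 24, 35]
t=3: [34, 34, 39, 43, 42, 41, 38, 31]
t=4: [15, 15, 9, 8, 5, 8, 10, 16]
t=5: [40, 39, 30, 26, 22, 27, 31, 40]
t=6: [9, 12, 26, 35, 41, 33, 24, 11]
t=7: [35, 31, 28, 21, 21, 23, 30, 33]
t=8: [23, 30, 37, 47, 48, 44, 33, 27]
t=9: [34, 30, 23, 19, 18, 21, 27, 32]
t=10: [29, 34, 43, 51, 52, 48, 38, 31]
t=11: [21, 22, 22, 25, 24, 24, 21, 22]
t=12: [55, 53, 52, 48, 49, 49, 53, 54]
t=13: [41, 37, 34, 29, 29, 30, 36, 39]
t=14: [7, 12, 18, 26, 26, 23, 15, 9]
t=15: [33, 36, 42, 44, 45, 43, 38, 34]
t=16: [14, 13, 11, 11, 10, 11, 12, 14]
t=17: [39, 38, 34, 33, 32, 34, 36, 39]
t=18: [7, 9, 15, 18, 19, 16, 12, 7]
t=19: [28, 32, 41, 47, 49, 44, 36, 28]
t=20: [24, 24, 18, 18, 17, 19, 22, 26]
t=21: [48, 48, 51, 53, 53, 52, 51, 48]
t=22: [26, 27, 32, 35, 36, 34, 31, 27]
t=23: [35, 33, 25, 20, 17, 21, 27, 34]
t=24: [25, 29, 39, 49, 50, 47, 36, 27]
t=25: [30, 30, 22, 23, 20, 24, 25, 31]
t=26: [35, 36, 46, 49, 53, 46, 42, 34]
t=27: [14, 16, 21, 23, 25, 20, 16, 14]
t=28: [46, 48, 50, 51, 50, 51, 47, 46]
t=29: [21, 24, 27, 30, 29, 28, 23, 21]
t=30: [51, 46, 40, 35, 36, 40, 47, 51]
t=31: [23, 19, 12, 10, 10, 12, 20, 23]
t=32: [51, 47, 39, 36, 36, 40, 48, 51]
t=33: [24, 20, 13, 10, 10, 12, 21, 24]
t=34: [49, 48, 40, 37, 36, 39, 46, 49]
t=35: [20, 18, 11, 9, 9, 11, 17, 21]
t=36: [52, 47, 38, 33, 32, 37, 46, 52]
t=37: [25, 23, 18, 17, 17, 19, 23, 26]
t=38: [47, 49, 51, 52, 52, 51, 49, 47]
t=39: [24, 27, 31, 33, 33, 31, 27, 24]
t=40: [41, 37, 30, 25, 25, 30, 37, 41]
t=41: [9, 16, 27, 34, 34, 27, 16, 9]
t=42: [35, 35, 31, 29, 29, 31, 35, 35]
t=43: [16, 19, 25, 28, 28, 25, 19, 16]
t=44: [50, 48, 44, 42, 42, 44, 48, 50]
t=45: [25, 21, 14, 10, 10, 14, 21, 25]
t=46: [48, 46, 41, 38, 38, 41, 46, 48]
t=47: [18, 15, 9, 6, 6, 9, 15, 18]
t=48: [46, 40, 31, 25, 25, 31, 40, 46]
t=49: [13, 17, 27, 32, 32, 27, 17, 13]
t=50: [42, 40, 36, 33, 33, 36, 40, 42]
t=51: [5, 7, 12, 14, 14, 12, 7, 5]
t=52: [20, 24, 32, 36, 36, 32, 24, 20]
t=53: [50, 42, 29, 21, 21, 29, 42, 50]
t=54: [22, 26, 35, 41, 41, 35, 26, 22]
t=55: [43, 35, 21, 13, 13, 21, 35, 43]
t=56: [18, 23, 36, 40, 40, 36, 23, 18]
t=57: [46, 37, 21, 12, 12, 21, 37, 46]
t=58: [21, 23, 36, 38, 38, 36, 23, 21]
t=59: [47, 39, 23, 15, 15, 23, 39, 47]
t=60: [20, 23, 36, 40, 40, 36, 23, 20]
t=61: [49, 39, 22, 12, 12, 22, 39, 49]
t=62: [23, 24, 35, 36, 36, 35, 24, 23]
t=63: [44, 37, 25, 18, 18, 25, 37, 44]
t=64: [16, 22, 36, 43, 43, 36, 22, 16]
t=65: [44, 38, 23, 17, 17, 23, 38, 44]
t=66: [16, 22, 37, 43, 43, 37, 22, 16]
t=67: [43, 37, 22, 16, 16, 22, 37, 43]
t=68: [16, 22, 37, 43, 43, 37, 22, 16]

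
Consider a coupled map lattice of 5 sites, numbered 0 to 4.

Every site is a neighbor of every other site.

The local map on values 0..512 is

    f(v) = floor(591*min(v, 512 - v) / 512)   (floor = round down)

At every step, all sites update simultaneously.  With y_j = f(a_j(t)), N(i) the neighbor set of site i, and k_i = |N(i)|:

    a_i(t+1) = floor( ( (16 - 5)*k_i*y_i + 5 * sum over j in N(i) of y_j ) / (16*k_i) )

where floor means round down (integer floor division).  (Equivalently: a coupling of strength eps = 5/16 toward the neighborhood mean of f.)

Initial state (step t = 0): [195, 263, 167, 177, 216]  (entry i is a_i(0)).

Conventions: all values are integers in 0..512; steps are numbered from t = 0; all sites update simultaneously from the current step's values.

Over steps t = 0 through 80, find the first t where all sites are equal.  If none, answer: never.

Answer: 10
Key observation: Synchronization is absorbing here: once all sites are equal they stay equal, and step 10 is the first all-equal step.

Derivation:
t=0: [195, 263, 167, 177, 216]  (not all equal)
t=1: [227, 265, 207, 214, 242]  (not all equal)
t=2: [262, 276, 247, 252, 272]  (not all equal)
t=3: [285, 276, 283, 287, 279]  (not all equal)
t=4: [263, 269, 264, 261, 266]  (not all equal)
t=5: [286, 281, 285, 287, 283]  (not all equal)
t=6: [260, 264, 262, 260, 263]  (not all equal)
t=7: [289, 286, 288, 289, 287]  (not all equal)
t=8: [257, 259, 258, 257, 258]  (not all equal)
t=9: [293, 292, 293, 293, 293]  (not all equal)
t=10: [252, 252, 252, 252, 252]  (all equal)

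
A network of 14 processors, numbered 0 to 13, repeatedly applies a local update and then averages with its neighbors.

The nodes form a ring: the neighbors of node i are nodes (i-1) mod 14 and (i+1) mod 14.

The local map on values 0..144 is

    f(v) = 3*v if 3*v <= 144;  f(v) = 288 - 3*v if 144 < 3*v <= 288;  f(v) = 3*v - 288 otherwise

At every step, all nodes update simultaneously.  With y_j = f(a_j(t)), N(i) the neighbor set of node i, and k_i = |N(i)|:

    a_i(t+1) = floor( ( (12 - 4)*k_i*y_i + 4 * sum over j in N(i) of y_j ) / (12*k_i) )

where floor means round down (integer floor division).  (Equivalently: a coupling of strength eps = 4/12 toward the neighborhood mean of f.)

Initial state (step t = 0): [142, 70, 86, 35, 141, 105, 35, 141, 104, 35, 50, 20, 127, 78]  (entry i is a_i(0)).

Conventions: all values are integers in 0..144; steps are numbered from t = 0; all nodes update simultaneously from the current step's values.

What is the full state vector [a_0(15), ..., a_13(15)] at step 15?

Simulating step by step:
t=0: [142, 70, 86, 35, 141, 105, 35, 141, 104, 35, 50, 20, 127, 78]
t=1: [114, 80, 50, 97, 112, 58, 97, 111, 56, 97, 119, 78, 81, 74]
t=2: [55, 64, 100, 33, 51, 84, 28, 50, 88, 33, 55, 55, 50, 60]
t=3: [116, 86, 40, 90, 112, 60, 85, 110, 55, 90, 119, 125, 130, 115]
t=4: [54, 50, 88, 40, 53, 85, 47, 54, 92, 44, 63, 86, 92, 65]
t=5: [122, 117, 59, 105, 111, 67, 120, 109, 51, 106, 93, 38, 28, 85]
t=6: [68, 73, 89, 44, 49, 77, 69, 60, 101, 44, 30, 91, 80, 49]
t=7: [91, 63, 47, 115, 125, 75, 81, 88, 50, 105, 84, 33, 58, 116]
t=8: [36, 92, 120, 76, 78, 64, 44, 46, 100, 47, 45, 91, 102, 61]
t=9: [91, 38, 60, 61, 62, 95, 127, 116, 54, 118, 116, 35, 32, 91]
t=10: [31, 96, 108, 105, 86, 34, 72, 76, 105, 75, 68, 96, 84, 28]
t=11: [76, 21, 28, 29, 41, 85, 75, 56, 38, 60, 66, 20, 38, 77]
t=12: [60, 66, 81, 92, 102, 53, 67, 109, 114, 106, 88, 74, 95, 67]
t=13: [101, 85, 47, 18, 35, 103, 86, 49, 47, 33, 32, 48, 27, 76]
t=14: [25, 48, 108, 77, 82, 36, 47, 122, 134, 105, 104, 125, 88, 56]
t=15: [94, 114, 57, 51, 55, 102, 125, 94, 93, 41, 35, 66, 50, 96]

Answer: [94, 114, 57, 51, 55, 102, 125, 94, 93, 41, 35, 66, 50, 96]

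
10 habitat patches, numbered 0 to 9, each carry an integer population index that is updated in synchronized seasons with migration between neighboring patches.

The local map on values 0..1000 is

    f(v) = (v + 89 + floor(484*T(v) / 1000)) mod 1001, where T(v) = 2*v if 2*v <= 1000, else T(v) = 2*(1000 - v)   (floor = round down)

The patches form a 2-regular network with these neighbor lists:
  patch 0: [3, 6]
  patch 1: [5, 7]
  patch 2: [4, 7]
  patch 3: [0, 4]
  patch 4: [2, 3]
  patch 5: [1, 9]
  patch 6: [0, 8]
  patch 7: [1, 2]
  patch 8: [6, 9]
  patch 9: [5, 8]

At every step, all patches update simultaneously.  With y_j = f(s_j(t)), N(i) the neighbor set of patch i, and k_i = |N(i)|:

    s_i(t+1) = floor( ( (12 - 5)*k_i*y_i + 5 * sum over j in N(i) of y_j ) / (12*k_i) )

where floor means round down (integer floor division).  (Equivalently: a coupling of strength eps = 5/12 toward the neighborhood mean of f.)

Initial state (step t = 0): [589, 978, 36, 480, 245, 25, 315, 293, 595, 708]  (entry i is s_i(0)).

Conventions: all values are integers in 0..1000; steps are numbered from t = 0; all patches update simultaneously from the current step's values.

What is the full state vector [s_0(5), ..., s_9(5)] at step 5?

Answer: [568, 706, 591, 543, 555, 498, 665, 688, 684, 490]

Derivation:
t=0: [589, 978, 36, 480, 245, 25, 315, 293, 595, 708]
t=1: [197, 218, 350, 153, 372, 114, 444, 439, 207, 89]
t=2: [559, 565, 822, 497, 722, 345, 763, 825, 544, 322]
t=3: [73, 220, 81, 70, 76, 613, 77, 80, 209, 596]
t=4: [232, 370, 245, 229, 237, 167, 292, 303, 357, 163]
t=5: [568, 706, 591, 543, 555, 498, 665, 688, 684, 490]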